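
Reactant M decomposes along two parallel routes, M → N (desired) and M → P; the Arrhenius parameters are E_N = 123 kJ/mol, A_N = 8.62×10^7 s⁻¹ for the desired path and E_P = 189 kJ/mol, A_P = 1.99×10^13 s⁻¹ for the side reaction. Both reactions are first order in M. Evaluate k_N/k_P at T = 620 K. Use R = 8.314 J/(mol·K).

Since both paths have the same order in M, the concentration cancels and S_{N/P} = k_N/k_P = (A_N/A_P)·exp[(E_P−E_N)/(RT)].
(E_P−E_N)/(RT) = (189−123)×10³/(8.314×620) = 66000/5155 = 12.80.
k_N/k_P = (8.62×10^7/1.99×10^13)·exp(12.80) = 4.332×10^-6 × 3.636×10^5 = 1.58.

1.58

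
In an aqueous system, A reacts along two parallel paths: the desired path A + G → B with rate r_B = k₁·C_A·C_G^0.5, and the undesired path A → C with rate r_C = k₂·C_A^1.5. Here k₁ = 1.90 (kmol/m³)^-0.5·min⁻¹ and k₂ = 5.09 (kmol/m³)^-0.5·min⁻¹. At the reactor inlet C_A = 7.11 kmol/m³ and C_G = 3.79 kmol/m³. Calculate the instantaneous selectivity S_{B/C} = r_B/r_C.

S_{B/C} = r_B/r_C = (k₁·C_A·C_G^0.5)/(k₂·C_A^1.5) = (k₁/k₂)·C_A^-0.5·C_G^0.5.
= (1.90×7.110×3.790^0.5) / (5.09×7.110^1.5) = 26.30/96.50 = 0.273.

0.273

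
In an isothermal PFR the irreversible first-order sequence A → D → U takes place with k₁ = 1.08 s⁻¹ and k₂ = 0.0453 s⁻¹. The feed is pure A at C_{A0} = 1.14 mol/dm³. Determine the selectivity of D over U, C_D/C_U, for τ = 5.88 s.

Solving the coupled first-order balances gives C_D(τ) = [k₁/(k₂−k₁)]·C_{A0}·(e^(−k₁τ) − e^(−k₂τ)).
e^(−k₁τ) = e^(−1.08×5.88) = e^(−6.350) = 0.001746; e^(−k₂τ) = e^(−0.2664) = 0.7662.
C_D = 1.08×1.14/(0.0453−1.08) × (0.001746−0.7662) = (-1.190)×(-0.7644) = 0.9096 mol/dm³.
C_A = C_{A0}e^(−k₁τ) = 0.001990 mol/dm³, so C_U = C_{A0}−C_A−C_D = 0.2284 mol/dm³; C_D/C_U = 3.98.

3.98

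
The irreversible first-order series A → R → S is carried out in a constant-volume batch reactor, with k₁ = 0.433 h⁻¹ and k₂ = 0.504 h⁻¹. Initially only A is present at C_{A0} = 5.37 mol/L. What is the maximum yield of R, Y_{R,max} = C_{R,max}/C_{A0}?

Evaluating C_R at t_opt = ln(k₂/k₁)/(k₂−k₁) gives C_{R,max}/C_{A0} = (k₁/k₂)^[k₂/(k₂−k₁)].
= (0.433/0.504)^(0.504/(0.504−0.433)) = (0.8591)^(7.099) = 0.3403.

0.340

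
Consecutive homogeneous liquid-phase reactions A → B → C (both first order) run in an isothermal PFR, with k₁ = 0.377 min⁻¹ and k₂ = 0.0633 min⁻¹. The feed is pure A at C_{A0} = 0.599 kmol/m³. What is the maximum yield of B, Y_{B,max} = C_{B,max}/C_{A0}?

For a first-order series the maximum intermediate yield is C_{B,max}/C_{A0} = (k₁/k₂)^[k₂/(k₂−k₁)].
= (0.377/0.0633)^(0.0633/(0.0633−0.377)) = (5.956)^(-0.2018) = 0.6976.

0.698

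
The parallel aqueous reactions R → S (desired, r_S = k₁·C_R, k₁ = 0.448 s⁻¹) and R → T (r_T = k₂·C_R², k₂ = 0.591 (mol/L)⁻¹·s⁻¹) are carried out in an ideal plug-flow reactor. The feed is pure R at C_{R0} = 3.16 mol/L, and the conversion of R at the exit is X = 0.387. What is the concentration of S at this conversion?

C_R = C_{R0}(1−X) = 1.937 mol/L.
Along a PFR/batch, dC_S/dC_R = −r_S/(r_S+r_T) = −k₁/(k₁+k₂·C_R).
Integrating from C_{R0} to C_R: C_S = (0.448/0.591)·ln[(0.448+0.591·3.16)/(0.448+0.591·1.94)] = 0.7580·ln(2.316/1.593) = 0.2836 mol/L.

0.284 mol/L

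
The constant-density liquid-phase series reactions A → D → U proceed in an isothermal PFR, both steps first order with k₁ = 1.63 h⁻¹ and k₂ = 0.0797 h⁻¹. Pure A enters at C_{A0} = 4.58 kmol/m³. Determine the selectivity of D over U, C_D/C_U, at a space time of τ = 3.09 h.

For first-order series with pure A initially, C_D(τ) = k₁C_{A0}/(k₂−k₁)·(e^(−k₁τ) − e^(−k₂τ)).
e^(−k₁τ) = e^(−1.63×3.09) = e^(−5.037) = 0.006495; e^(−k₂τ) = e^(−0.2463) = 0.7817.
C_D = 1.63×4.58/(0.0797−1.63) × (0.006495−0.7817) = (-4.815)×(-0.7752) = 3.733 kmol/m³.
C_A = C_{A0}e^(−k₁τ) = 0.02975 kmol/m³, so C_U = C_{A0}−C_A−C_D = 0.8172 kmol/m³; C_D/C_U = 4.57.

4.57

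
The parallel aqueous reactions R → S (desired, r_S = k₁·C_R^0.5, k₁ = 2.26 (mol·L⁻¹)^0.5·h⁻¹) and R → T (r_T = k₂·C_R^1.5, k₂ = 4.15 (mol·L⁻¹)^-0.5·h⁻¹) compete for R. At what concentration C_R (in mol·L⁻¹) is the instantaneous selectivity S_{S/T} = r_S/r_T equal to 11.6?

0.0469 mol·L⁻¹

S_{S/T} = (k₁/k₂)·C_R⁻¹ ⇒ C_R = (S·k₂/k₁)^(-1).
= (11.6×4.15/2.26)^(-1) = (21.30)^(-1) = 0.0469 mol·L⁻¹.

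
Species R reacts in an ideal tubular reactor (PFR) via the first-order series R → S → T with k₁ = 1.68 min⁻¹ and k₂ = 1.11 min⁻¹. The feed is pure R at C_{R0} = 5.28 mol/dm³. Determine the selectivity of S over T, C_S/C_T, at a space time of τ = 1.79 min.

For first-order series with pure R initially, C_S(τ) = k₁C_{R0}/(k₂−k₁)·(e^(−k₁τ) − e^(−k₂τ)).
e^(−k₁τ) = e^(−1.68×1.79) = e^(−3.007) = 0.04943; e^(−k₂τ) = e^(−1.987) = 0.1371.
C_S = 1.68×5.28/(1.11−1.68) × (0.04943−0.1371) = (-15.56)×(-0.08769) = 1.365 mol/dm³.
C_R = C_{R0}e^(−k₁τ) = 0.2610 mol/dm³, so C_T = C_{R0}−C_R−C_S = 3.654 mol/dm³; C_S/C_T = 0.373.

0.373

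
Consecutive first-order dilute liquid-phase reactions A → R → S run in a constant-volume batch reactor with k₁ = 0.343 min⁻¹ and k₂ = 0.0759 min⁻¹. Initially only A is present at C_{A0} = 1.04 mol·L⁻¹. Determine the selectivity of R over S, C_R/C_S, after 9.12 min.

1.59

Solving the coupled first-order balances gives C_R(t) = [k₁/(k₂−k₁)]·C_{A0}·(e^(−k₁t) − e^(−k₂t)).
e^(−k₁t) = e^(−0.343×9.12) = e^(−3.128) = 0.04380; e^(−k₂t) = e^(−0.6922) = 0.5005.
C_R = 0.343×1.04/(0.0759−0.343) × (0.04380−0.5005) = (-1.336)×(-0.4567) = 0.6099 mol·L⁻¹.
C_A = C_{A0}e^(−k₁t) = 0.04555 mol·L⁻¹, so C_S = C_{A0}−C_A−C_R = 0.3846 mol·L⁻¹; C_R/C_S = 1.59.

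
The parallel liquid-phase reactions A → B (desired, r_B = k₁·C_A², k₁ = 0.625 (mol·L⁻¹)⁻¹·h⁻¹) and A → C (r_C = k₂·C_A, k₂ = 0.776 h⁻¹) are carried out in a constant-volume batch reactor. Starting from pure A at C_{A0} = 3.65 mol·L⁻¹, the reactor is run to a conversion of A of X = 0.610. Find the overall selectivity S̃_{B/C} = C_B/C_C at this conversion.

1.95

C_A = C_{A0}(1−X) = 1.423 mol·L⁻¹.
Along a PFR/batch, dC_C/dC_A = −r_C/(r_B+r_C) = −k₂/(k₂+k₁·C_A).
Integrating from C_{A0} to C_A: C_C = (0.776/0.625)·ln[(0.776+0.625·3.65)/(0.776+0.625·1.42)] = 1.242·ln(3.057/1.666) = 0.7540 mol·L⁻¹.
Then C_B = (C_{A0}−C_A) − C_C = 2.226 − 0.7540 = 1.473 mol·L⁻¹.
S̃_{B/C} = C_B/C_C = 1.473/0.7540 = 1.95.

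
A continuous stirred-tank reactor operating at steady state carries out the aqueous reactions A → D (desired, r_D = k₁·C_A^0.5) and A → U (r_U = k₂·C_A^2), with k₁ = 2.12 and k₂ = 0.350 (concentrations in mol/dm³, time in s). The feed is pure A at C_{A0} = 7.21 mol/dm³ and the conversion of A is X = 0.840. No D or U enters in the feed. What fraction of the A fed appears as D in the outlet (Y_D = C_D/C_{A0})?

Exit C_A = C_{A0}(1−X) = 7.21×0.160 = 1.154 mol/dm³.
In a CSTR the entire volume is at exit conditions, so r_D = 2.12×1.154^0.5 = 2.277 and r_U = 0.350×1.154^2 = 0.4658.
Fraction of consumed A going to D: r_D/(r_D+r_U) = 0.8302.
C_D = 0.8302·C_{A0}·X = 0.8302×7.21×0.840 = 5.03 mol/dm³; Y_D = C_D/C_{A0} = 0.697.

0.697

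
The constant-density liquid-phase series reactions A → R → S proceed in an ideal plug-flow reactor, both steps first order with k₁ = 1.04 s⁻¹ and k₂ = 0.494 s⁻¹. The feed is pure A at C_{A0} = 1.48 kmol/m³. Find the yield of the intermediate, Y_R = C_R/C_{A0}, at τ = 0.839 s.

For first-order series with pure A initially, C_R(τ) = k₁C_{A0}/(k₂−k₁)·(e^(−k₁τ) − e^(−k₂τ)).
e^(−k₁τ) = e^(−1.04×0.839) = e^(−0.8726) = 0.4179; e^(−k₂τ) = e^(−0.4145) = 0.6607.
C_R = 1.04×1.48/(0.494−1.04) × (0.4179−0.6607) = (-2.819)×(-0.2428) = 0.6845 kmol/m³.
Y_R = C_R/C_{A0} = 0.6845/1.48 = 0.463.

0.463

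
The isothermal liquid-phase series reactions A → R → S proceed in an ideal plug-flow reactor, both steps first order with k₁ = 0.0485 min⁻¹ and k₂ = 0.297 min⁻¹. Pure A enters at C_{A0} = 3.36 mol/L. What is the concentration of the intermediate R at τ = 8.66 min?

0.381 mol/L

Solving the coupled first-order balances gives C_R(τ) = [k₁/(k₂−k₁)]·C_{A0}·(e^(−k₁τ) − e^(−k₂τ)).
e^(−k₁τ) = e^(−0.0485×8.66) = e^(−0.4200) = 0.6570; e^(−k₂τ) = e^(−2.572) = 0.07638.
C_R = 0.0485×3.36/(0.297−0.0485) × (0.6570−0.07638) = 0.6558×0.5807 = 0.3808 mol/L.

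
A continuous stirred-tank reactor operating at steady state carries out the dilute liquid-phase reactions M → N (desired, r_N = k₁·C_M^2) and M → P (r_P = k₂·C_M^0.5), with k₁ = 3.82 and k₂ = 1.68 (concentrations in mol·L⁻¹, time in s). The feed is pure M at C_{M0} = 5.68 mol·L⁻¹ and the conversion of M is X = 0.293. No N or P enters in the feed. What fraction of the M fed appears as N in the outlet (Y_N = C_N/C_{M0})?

Exit C_M = C_{M0}(1−X) = 5.68×0.707 = 4.016 mol·L⁻¹.
Rates in a CSTR are evaluated at the outlet concentration: r_N = 3.82×4.016^2 = 61.60, r_P = 1.68×4.016^0.5 = 3.367.
Fraction of consumed M going to N: r_N/(r_N+r_P) = 0.9482.
C_N = 0.9482·C_{M0}·X = 0.9482×5.68×0.293 = 1.58 mol·L⁻¹; Y_N = C_N/C_{M0} = 0.278.

0.278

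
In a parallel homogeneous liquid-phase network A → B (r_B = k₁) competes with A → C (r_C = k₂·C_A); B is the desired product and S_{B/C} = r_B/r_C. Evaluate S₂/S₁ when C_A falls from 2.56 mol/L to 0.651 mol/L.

3.93

S_{B/C} = (k₁/k₂)·C_A⁻¹, so S₂/S₁ = (C_{A,2}/C_{A,1})⁻¹.
= 2.56/0.651 = 3.93.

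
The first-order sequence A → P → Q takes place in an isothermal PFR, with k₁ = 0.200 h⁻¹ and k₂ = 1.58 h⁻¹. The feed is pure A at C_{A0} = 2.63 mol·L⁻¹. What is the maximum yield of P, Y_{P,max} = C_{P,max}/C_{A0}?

For a first-order series the maximum intermediate yield is C_{P,max}/C_{A0} = (k₁/k₂)^[k₂/(k₂−k₁)].
= (0.200/1.58)^(1.58/(1.58−0.200)) = (0.1266)^(1.145) = 0.09382.

0.0938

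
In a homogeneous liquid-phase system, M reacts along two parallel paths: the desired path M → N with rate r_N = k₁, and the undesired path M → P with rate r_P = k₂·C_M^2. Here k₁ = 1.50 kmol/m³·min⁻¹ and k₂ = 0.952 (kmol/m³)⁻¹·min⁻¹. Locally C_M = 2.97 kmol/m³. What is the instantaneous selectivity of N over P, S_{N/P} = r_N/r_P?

S_{N/P} = r_N/r_P = (k₁)/(k₂·C_M^2) = (k₁/k₂)·C_M^-2.
= (1.50) / (0.952×2.970^2) = 1.500/8.397 = 0.179.
The undesired path is higher order in M, so low C_M (CSTR or dilute feed) favours N.

0.179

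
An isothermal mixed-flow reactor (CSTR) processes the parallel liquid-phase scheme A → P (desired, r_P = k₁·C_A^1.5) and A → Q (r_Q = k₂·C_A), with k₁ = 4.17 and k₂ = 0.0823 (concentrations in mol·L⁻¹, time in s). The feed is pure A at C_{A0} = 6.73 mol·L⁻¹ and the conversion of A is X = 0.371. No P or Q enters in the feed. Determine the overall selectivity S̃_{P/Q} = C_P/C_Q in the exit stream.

104

Exit C_A = C_{A0}(1−X) = 6.73×0.629 = 4.233 mol·L⁻¹.
In a CSTR the entire volume is at exit conditions, so r_P = 4.17×4.233^1.5 = 36.32 and r_Q = 0.0823×4.233 = 0.3484.
Overall selectivity = C_P/C_Q = r_Pτ/(r_Qτ) = r_P/r_Q = 104.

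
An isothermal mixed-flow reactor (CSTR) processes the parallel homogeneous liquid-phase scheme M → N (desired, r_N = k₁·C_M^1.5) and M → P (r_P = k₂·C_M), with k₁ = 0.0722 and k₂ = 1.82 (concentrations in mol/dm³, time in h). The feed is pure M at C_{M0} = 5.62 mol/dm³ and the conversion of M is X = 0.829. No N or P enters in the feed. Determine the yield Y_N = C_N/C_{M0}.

Exit C_M = C_{M0}(1−X) = 5.62×0.171 = 0.9610 mol/dm³.
A CSTR operates uniformly at the exit composition, giving r_N = 0.06802 and r_P = 1.749 (each k·C_M^n at C_M = 0.9610).
Fraction of consumed M going to N: r_N/(r_N+r_P) = 0.03743.
C_N = 0.03743·C_{M0}·X = 0.03743×5.62×0.829 = 0.174 mol/dm³; Y_N = C_N/C_{M0} = 0.0310.

0.0310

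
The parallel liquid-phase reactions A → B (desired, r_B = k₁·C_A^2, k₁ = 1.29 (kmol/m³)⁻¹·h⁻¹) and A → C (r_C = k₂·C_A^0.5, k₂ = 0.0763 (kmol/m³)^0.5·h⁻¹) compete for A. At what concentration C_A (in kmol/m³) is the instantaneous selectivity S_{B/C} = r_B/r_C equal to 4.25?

S_{B/C} = (k₁/k₂)·C_A^1.5 ⇒ C_A = (S·k₂/k₁)^(1/1.5).
= (4.25×0.0763/1.29)^(0.6667) = (0.2514)^(0.6667) = 0.398 kmol/m³.

0.398 kmol/m³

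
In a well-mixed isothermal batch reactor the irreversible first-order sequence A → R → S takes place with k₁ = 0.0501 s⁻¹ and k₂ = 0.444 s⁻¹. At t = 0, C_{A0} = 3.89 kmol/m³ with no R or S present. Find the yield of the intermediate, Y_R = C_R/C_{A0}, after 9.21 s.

For first-order series with pure A initially, C_R(t) = k₁C_{A0}/(k₂−k₁)·(e^(−k₁t) − e^(−k₂t)).
e^(−k₁t) = e^(−0.0501×9.21) = e^(−0.4614) = 0.6304; e^(−k₂t) = e^(−4.089) = 0.01675.
C_R = 0.0501×3.89/(0.444−0.0501) × (0.6304−0.01675) = 0.4948×0.6136 = 0.3036 kmol/m³.
Y_R = C_R/C_{A0} = 0.3036/3.89 = 0.0780.

0.0780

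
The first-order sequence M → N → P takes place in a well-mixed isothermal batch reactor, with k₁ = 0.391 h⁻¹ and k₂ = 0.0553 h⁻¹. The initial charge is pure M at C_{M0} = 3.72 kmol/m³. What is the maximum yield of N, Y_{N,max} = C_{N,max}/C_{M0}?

For a first-order series the maximum intermediate yield is C_{N,max}/C_{M0} = (k₁/k₂)^[k₂/(k₂−k₁)].
= (0.391/0.0553)^(0.0553/(0.0553−0.391)) = (7.071)^(-0.1647) = 0.7246.

0.725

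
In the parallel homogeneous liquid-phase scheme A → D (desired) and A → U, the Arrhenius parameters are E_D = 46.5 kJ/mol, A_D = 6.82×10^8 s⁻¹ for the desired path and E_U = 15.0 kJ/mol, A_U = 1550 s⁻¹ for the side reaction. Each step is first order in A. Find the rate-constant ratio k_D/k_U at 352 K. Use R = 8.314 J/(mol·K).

Since both paths have the same order in A, the concentration cancels and S_{D/U} = k_D/k_U = (A_D/A_U)·exp[(E_U−E_D)/(RT)].
(E_U−E_D)/(RT) = (15.0−46.5)×10³/(8.314×352) = -31500/2927 = -10.76.
k_D/k_U = (6.82×10^8/1550)·exp(-10.76) = 4.400×10^5 × 2.116×10^-5 = 9.31.
Since E_D > E_U, raising the temperature improves selectivity toward D.

9.31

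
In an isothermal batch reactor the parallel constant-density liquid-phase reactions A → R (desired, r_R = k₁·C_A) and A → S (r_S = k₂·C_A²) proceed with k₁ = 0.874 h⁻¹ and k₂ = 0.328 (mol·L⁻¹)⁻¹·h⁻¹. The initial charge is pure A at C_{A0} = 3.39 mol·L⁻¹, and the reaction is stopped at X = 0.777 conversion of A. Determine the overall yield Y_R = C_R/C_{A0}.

C_A = C_{A0}(1−X) = 0.7560 mol·L⁻¹.
Along a PFR/batch, dC_R/dC_A = −r_R/(r_R+r_S) = −k₁/(k₁+k₂·C_A).
Integrating from C_{A0} to C_A: C_R = (0.874/0.328)·ln[(0.874+0.328·3.39)/(0.874+0.328·0.756)] = 2.665·ln(1.986/1.122) = 1.522 mol·L⁻¹.
Y_R = C_R/C_{A0} = 1.522/3.39 = 0.449.

0.449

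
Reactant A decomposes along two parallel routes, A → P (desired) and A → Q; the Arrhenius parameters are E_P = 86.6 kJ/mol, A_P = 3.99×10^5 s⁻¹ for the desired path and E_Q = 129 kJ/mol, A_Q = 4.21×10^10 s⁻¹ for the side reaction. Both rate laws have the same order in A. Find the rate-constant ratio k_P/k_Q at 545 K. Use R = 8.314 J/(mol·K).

k_P/k_Q = (A_P/A_Q)·exp[−(E_P−E_Q)/(RT)] = (A_P/A_Q)·exp[(E_Q−E_P)/(RT)].
(E_Q−E_P)/(RT) = (129−86.6)×10³/(8.314×545) = 42400/4531 = 9.357.
k_P/k_Q = (3.99×10^5/4.21×10^10)·exp(9.357) = 9.477×10^-6 × 11585 = 0.110.
Since E_P < E_Q, lowering the temperature improves selectivity toward P.

0.110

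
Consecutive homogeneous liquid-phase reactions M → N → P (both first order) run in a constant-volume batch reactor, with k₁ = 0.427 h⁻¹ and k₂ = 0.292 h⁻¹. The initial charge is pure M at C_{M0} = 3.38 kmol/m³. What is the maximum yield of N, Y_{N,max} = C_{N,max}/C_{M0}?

0.440

For a first-order series the maximum intermediate yield is C_{N,max}/C_{M0} = (k₁/k₂)^[k₂/(k₂−k₁)].
= (0.427/0.292)^(0.292/(0.292−0.427)) = (1.462)^(-2.163) = 0.4396.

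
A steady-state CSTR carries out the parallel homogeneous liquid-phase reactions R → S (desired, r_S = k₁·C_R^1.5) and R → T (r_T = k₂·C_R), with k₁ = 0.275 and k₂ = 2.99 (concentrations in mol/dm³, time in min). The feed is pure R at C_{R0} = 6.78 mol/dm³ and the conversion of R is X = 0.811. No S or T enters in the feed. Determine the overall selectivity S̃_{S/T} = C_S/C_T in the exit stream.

Exit C_R = C_{R0}(1−X) = 6.78×0.189 = 1.281 mol/dm³.
Rates in a CSTR are evaluated at the outlet concentration: r_S = 0.275×1.281^1.5 = 0.3989, r_T = 2.99×1.281 = 3.831.
Overall selectivity = C_S/C_T = r_Sτ/(r_Tτ) = r_S/r_T = 0.104.

0.104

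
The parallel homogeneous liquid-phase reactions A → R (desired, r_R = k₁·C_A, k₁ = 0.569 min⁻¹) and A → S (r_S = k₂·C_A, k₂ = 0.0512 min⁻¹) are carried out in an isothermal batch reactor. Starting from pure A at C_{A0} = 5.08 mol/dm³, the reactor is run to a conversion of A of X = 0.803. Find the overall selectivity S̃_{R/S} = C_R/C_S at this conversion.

C_A = C_{A0}(1−X) = 1.001 mol/dm³.
Both paths are first order in A, so the instantaneous fraction to R is constant: dC_R/d(−C_A) = k₁/(k₁+k₂) = 0.9174.
C_R = 0.9174·(C_{A0}−C_A) = 0.9174×4.079 = 3.74 mol/dm³.
C_S = (C_{A0}−C_A)−C_R = 0.3368 mol/dm³; S̃_{R/S} = 3.742/0.3368 = 11.1.

11.1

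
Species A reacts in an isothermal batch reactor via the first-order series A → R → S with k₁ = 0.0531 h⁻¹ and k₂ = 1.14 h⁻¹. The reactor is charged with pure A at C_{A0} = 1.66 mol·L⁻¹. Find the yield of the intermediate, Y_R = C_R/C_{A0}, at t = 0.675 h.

0.0245

The intermediate concentration in a first-order A→B→C sequence is C_R = k₁C_{A0}(e^(−k₁t) − e^(−k₂t))/(k₂−k₁).
e^(−k₁t) = e^(−0.0531×0.675) = e^(−0.03584) = 0.9648; e^(−k₂t) = e^(−0.7695) = 0.4632.
C_R = 0.0531×1.66/(1.14−0.0531) × (0.9648−0.4632) = 0.08110×0.5015 = 0.04067 mol·L⁻¹.
Y_R = C_R/C_{A0} = 0.04067/1.66 = 0.0245.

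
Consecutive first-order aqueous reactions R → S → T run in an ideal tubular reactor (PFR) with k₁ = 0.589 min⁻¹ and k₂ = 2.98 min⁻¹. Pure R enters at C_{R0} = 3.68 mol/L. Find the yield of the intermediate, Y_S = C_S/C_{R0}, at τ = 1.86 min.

0.0814

For first-order series with pure R initially, C_S(τ) = k₁C_{R0}/(k₂−k₁)·(e^(−k₁τ) − e^(−k₂τ)).
e^(−k₁τ) = e^(−0.589×1.86) = e^(−1.096) = 0.3344; e^(−k₂τ) = e^(−5.543) = 0.003916.
C_S = 0.589×3.68/(2.98−0.589) × (0.3344−0.003916) = 0.9065×0.3304 = 0.2996 mol/L.
Y_S = C_S/C_{R0} = 0.2996/3.68 = 0.0814.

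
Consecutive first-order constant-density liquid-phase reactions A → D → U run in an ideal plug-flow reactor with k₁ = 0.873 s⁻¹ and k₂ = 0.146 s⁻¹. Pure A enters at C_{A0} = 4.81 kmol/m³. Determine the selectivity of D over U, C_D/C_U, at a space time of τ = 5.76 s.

1.06

Solving the coupled first-order balances gives C_D(τ) = [k₁/(k₂−k₁)]·C_{A0}·(e^(−k₁τ) − e^(−k₂τ)).
e^(−k₁τ) = e^(−0.873×5.76) = e^(−5.028) = 0.006549; e^(−k₂τ) = e^(−0.8410) = 0.4313.
C_D = 0.873×4.81/(0.146−0.873) × (0.006549−0.4313) = (-5.776)×(-0.4247) = 2.453 kmol/m³.
C_A = C_{A0}e^(−k₁τ) = 0.03150 kmol/m³, so C_U = C_{A0}−C_A−C_D = 2.325 kmol/m³; C_D/C_U = 1.06.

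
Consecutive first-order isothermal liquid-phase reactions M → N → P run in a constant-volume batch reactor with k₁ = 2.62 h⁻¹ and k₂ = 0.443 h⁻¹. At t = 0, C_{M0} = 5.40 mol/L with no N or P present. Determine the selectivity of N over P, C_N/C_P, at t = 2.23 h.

0.805

For first-order series with pure M initially, C_N(t) = k₁C_{M0}/(k₂−k₁)·(e^(−k₁t) − e^(−k₂t)).
e^(−k₁t) = e^(−2.62×2.23) = e^(−5.843) = 0.002901; e^(−k₂t) = e^(−0.9879) = 0.3724.
C_N = 2.62×5.40/(0.443−2.62) × (0.002901−0.3724) = (-6.499)×(-0.3695) = 2.401 mol/L.
C_M = C_{M0}e^(−k₁t) = 0.01567 mol/L, so C_P = C_{M0}−C_M−C_N = 2.983 mol/L; C_N/C_P = 0.805.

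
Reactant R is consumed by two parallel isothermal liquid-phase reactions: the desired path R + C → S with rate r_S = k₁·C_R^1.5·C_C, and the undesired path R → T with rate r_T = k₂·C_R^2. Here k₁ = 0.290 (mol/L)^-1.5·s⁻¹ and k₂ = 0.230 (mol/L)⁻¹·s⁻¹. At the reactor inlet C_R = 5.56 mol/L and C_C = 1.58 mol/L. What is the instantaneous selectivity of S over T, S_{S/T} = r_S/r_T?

S_{S/T} = r_S/r_T = (k₁·C_R^1.5·C_C)/(k₂·C_R^2) = (k₁/k₂)·C_R^-0.5·C_C.
= (0.290×5.560^1.5×1.580) / (0.230×5.560^2) = 6.007/7.110 = 0.845.

0.845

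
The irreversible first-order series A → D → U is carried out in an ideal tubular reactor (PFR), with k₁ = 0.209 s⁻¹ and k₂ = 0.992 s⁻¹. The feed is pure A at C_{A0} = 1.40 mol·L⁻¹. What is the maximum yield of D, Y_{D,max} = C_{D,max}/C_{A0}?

At the optimum, C_{D,max}/C_{A0} = (k₁/k₂)^[k₂/(k₂−k₁)].
= (0.209/0.992)^(0.992/(0.992−0.209)) = (0.2107)^(1.267) = 0.1390.

0.139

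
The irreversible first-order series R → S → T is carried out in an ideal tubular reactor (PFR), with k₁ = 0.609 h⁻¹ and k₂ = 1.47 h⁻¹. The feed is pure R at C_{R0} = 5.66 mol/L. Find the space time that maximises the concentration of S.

The intermediate peaks when r₁ = r₂, i.e. k₁e^(−k₁τ) = k₂e^(−k₂τ), giving τ_opt = ln(k₂/k₁)/(k₂−k₁).
= ln(1.47/0.609)/(1.47−0.609) = ln(2.414)/0.8610 = 0.8812/0.8610 = 1.02 h.

1.02 h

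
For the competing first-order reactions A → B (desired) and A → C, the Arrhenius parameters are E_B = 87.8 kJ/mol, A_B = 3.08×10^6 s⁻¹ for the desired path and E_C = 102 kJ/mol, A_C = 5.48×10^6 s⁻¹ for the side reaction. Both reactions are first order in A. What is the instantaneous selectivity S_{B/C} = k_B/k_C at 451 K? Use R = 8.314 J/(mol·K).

24.8

k_B/k_C = (A_B/A_C)·exp[−(E_B−E_C)/(RT)] = (A_B/A_C)·exp[(E_C−E_B)/(RT)].
(E_C−E_B)/(RT) = (102−87.8)×10³/(8.314×451) = 14200/3750 = 3.787.
k_B/k_C = (3.08×10^6/5.48×10^6)·exp(3.787) = 0.5620 × 44.13 = 24.8.
Since E_B < E_C, lowering the temperature improves selectivity toward B.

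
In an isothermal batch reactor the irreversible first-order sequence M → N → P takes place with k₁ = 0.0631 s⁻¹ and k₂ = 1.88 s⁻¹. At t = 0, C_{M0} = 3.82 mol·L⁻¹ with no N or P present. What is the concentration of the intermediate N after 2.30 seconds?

0.113 mol·L⁻¹

Solving the coupled first-order balances gives C_N(t) = [k₁/(k₂−k₁)]·C_{M0}·(e^(−k₁t) − e^(−k₂t)).
e^(−k₁t) = e^(−0.0631×2.30) = e^(−0.1451) = 0.8649; e^(−k₂t) = e^(−4.324) = 0.01325.
C_N = 0.0631×3.82/(1.88−0.0631) × (0.8649−0.01325) = 0.1327×0.8517 = 0.1130 mol·L⁻¹.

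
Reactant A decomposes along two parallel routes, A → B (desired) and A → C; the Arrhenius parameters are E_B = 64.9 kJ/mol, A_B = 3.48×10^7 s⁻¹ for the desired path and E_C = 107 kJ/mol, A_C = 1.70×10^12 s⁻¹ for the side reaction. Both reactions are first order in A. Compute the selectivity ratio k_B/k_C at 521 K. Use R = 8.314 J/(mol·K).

0.341

Since both paths have the same order in A, the concentration cancels and S_{B/C} = k_B/k_C = (A_B/A_C)·exp[(E_C−E_B)/(RT)].
(E_C−E_B)/(RT) = (107−64.9)×10³/(8.314×521) = 42100/4332 = 9.719.
k_B/k_C = (3.48×10^7/1.70×10^12)·exp(9.719) = 2.047×10^-5 × 16635 = 0.341.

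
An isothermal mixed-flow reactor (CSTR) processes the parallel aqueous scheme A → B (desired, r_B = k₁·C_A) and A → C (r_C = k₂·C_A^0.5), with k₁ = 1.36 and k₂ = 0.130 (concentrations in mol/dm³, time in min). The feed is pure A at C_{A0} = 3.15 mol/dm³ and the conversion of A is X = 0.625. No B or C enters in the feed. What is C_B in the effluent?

1.81 mol/dm³

Exit C_A = C_{A0}(1−X) = 3.15×0.375 = 1.181 mol/dm³.
In a CSTR the entire volume is at exit conditions, so r_B = 1.36×1.181 = 1.607 and r_C = 0.130×1.181^0.5 = 0.1413.
Fraction of consumed A going to B: r_B/(r_B+r_C) = 0.9192.
C_B = 0.9192·C_{A0}·X = 0.9192×3.15×0.625 = 1.81 mol/dm³.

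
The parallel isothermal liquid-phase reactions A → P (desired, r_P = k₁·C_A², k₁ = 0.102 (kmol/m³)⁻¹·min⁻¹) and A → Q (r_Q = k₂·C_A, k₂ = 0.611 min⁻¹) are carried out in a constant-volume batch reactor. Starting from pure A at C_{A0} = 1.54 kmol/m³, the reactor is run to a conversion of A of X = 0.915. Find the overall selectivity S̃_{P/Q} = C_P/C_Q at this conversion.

C_A = C_{A0}(1−X) = 0.1309 kmol/m³.
Along a PFR/batch, dC_Q/dC_A = −r_Q/(r_P+r_Q) = −k₂/(k₂+k₁·C_A).
Integrating from C_{A0} to C_A: C_Q = (0.611/0.102)·ln[(0.611+0.102·1.54)/(0.611+0.102·0.131)] = 5.990·ln(0.7681/0.6244) = 1.241 kmol/m³.
Then C_P = (C_{A0}−C_A) − C_Q = 1.409 − 1.241 = 0.1681 kmol/m³.
S̃_{P/Q} = C_P/C_Q = 0.1681/1.241 = 0.135.

0.135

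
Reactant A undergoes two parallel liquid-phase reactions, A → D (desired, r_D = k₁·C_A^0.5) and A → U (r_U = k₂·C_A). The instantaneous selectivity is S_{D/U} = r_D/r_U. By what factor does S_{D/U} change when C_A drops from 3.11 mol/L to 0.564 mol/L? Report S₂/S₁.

2.35

S_{D/U} = (k₁/k₂)·C_A^-0.5, so S₂/S₁ = (C_{A,2}/C_{A,1})^-0.5.
= (0.564/3.11)^(-0.5) = (0.1814)^(-0.5) = 2.35.
Selectivity toward D rises as C_A falls — low-concentration operation is favoured.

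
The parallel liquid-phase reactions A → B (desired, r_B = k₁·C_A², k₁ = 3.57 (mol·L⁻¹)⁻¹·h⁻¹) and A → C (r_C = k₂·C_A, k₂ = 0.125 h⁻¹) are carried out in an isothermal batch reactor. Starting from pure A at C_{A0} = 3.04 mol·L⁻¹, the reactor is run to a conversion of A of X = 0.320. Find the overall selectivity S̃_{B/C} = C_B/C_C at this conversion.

72.1

C_A = C_{A0}(1−X) = 2.067 mol·L⁻¹.
Along a PFR/batch, dC_C/dC_A = −r_C/(r_B+r_C) = −k₂/(k₂+k₁·C_A).
Integrating from C_{A0} to C_A: C_C = (0.125/3.57)·ln[(0.125+3.57·3.04)/(0.125+3.57·2.07)] = 0.03501·ln(10.98/7.505) = 0.01332 mol·L⁻¹.
Then C_B = (C_{A0}−C_A) − C_C = 0.9728 − 0.01332 = 0.9595 mol·L⁻¹.
S̃_{B/C} = C_B/C_C = 0.9595/0.01332 = 72.1.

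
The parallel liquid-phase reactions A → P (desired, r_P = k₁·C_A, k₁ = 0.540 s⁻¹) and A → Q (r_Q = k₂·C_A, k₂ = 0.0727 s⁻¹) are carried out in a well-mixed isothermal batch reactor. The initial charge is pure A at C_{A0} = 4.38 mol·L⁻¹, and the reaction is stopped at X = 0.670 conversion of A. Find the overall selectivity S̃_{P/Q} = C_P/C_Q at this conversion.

7.43

C_A = C_{A0}(1−X) = 1.445 mol·L⁻¹.
Both paths are first order in A, so the instantaneous fraction to P is constant: dC_P/d(−C_A) = k₁/(k₁+k₂) = 0.8813.
C_P = 0.8813·(C_{A0}−C_A) = 0.8813×2.935 = 2.59 mol·L⁻¹.
C_Q = (C_{A0}−C_A)−C_P = 0.3482 mol·L⁻¹; S̃_{P/Q} = 2.586/0.3482 = 7.43.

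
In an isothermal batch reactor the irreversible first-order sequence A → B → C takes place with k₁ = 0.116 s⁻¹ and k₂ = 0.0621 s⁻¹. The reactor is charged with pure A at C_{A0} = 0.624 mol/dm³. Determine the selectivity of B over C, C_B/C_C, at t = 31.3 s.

0.348

Solving the coupled first-order balances gives C_B(t) = [k₁/(k₂−k₁)]·C_{A0}·(e^(−k₁t) − e^(−k₂t)).
e^(−k₁t) = e^(−0.116×31.3) = e^(−3.631) = 0.02649; e^(−k₂t) = e^(−1.944) = 0.1432.
C_B = 0.116×0.624/(0.0621−0.116) × (0.02649−0.1432) = (-1.343)×(-0.1167) = 0.1567 mol/dm³.
C_A = C_{A0}e^(−k₁t) = 0.01653 mol/dm³, so C_C = C_{A0}−C_A−C_B = 0.4508 mol/dm³; C_B/C_C = 0.348.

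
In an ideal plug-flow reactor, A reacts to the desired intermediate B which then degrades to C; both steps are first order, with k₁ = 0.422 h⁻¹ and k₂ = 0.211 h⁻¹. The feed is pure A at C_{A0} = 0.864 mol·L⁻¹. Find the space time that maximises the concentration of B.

The intermediate peaks when r₁ = r₂, i.e. k₁e^(−k₁τ) = k₂e^(−k₂τ), giving τ_opt = ln(k₂/k₁)/(k₂−k₁).
= ln(0.211/0.422)/(0.211−0.422) = ln(0.5000)/-0.2110 = -0.6931/-0.2110 = 3.29 h.

3.29 h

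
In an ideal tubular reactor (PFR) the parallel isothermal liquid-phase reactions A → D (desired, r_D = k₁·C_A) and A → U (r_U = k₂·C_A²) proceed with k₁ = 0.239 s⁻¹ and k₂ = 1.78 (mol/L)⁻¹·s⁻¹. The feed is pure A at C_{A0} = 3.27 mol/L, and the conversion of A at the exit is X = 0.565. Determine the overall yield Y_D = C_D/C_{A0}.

0.0321

C_A = C_{A0}(1−X) = 1.422 mol/L.
Along a PFR/batch, dC_D/dC_A = −r_D/(r_D+r_U) = −k₁/(k₁+k₂·C_A).
Integrating from C_{A0} to C_A: C_D = (0.239/1.78)·ln[(0.239+1.78·3.27)/(0.239+1.78·1.42)] = 0.1343·ln(6.060/2.771) = 0.1051 mol/L.
Y_D = C_D/C_{A0} = 0.1051/3.27 = 0.0321.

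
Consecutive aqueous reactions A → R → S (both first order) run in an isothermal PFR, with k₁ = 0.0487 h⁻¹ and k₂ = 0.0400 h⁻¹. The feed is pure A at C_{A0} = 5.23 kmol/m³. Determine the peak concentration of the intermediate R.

Evaluating C_R at τ_opt = ln(k₂/k₁)/(k₂−k₁) gives C_{R,max}/C_{A0} = (k₁/k₂)^[k₂/(k₂−k₁)].
= (0.0487/0.0400)^(0.0400/(0.0400−0.0487)) = (1.218)^(-4.598) = 0.4046.
C_{R,max} = 0.4046×5.23 = 2.12 kmol/m³.

2.12 kmol/m³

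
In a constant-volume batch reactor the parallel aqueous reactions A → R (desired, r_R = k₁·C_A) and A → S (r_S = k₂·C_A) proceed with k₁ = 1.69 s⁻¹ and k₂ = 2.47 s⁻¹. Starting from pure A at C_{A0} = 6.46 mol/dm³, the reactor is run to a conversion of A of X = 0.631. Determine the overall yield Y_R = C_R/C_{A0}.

0.256

C_A = C_{A0}(1−X) = 2.384 mol/dm³.
Both paths are first order in A, so the instantaneous fraction to R is constant: dC_R/d(−C_A) = k₁/(k₁+k₂) = 0.4062.
C_R = 0.4062·(C_{A0}−C_A) = 0.4062×4.076 = 1.66 mol/dm³.
Y_R = C_R/C_{A0} = 1.656/6.46 = 0.256.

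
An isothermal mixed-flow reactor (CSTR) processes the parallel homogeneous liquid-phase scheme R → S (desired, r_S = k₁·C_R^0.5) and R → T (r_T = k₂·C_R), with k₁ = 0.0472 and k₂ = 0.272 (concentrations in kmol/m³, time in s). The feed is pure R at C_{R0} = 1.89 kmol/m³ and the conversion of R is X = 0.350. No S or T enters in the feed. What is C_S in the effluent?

Exit C_R = C_{R0}(1−X) = 1.89×0.650 = 1.228 kmol/m³.
In a CSTR the entire volume is at exit conditions, so r_S = 0.0472×1.228^0.5 = 0.05232 and r_T = 0.272×1.228 = 0.3342.
Fraction of consumed R going to S: r_S/(r_S+r_T) = 0.1354.
C_S = 0.1354·C_{R0}·X = 0.1354×1.89×0.350 = 0.0895 kmol/m³.

0.0895 kmol/m³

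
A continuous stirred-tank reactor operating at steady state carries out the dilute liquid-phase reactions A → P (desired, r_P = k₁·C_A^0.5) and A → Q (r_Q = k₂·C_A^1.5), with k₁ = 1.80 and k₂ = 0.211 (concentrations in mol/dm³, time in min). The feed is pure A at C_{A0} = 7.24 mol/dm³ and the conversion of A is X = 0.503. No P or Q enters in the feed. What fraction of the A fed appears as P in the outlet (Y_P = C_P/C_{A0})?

Exit C_A = C_{A0}(1−X) = 7.24×0.497 = 3.598 mol/dm³.
In a CSTR the entire volume is at exit conditions, so r_P = 1.80×3.598^0.5 = 3.414 and r_Q = 0.211×3.598^1.5 = 1.440.
Fraction of consumed A going to P: r_P/(r_P+r_Q) = 0.7033.
C_P = 0.7033·C_{A0}·X = 0.7033×7.24×0.503 = 2.56 mol/dm³; Y_P = C_P/C_{A0} = 0.354.

0.354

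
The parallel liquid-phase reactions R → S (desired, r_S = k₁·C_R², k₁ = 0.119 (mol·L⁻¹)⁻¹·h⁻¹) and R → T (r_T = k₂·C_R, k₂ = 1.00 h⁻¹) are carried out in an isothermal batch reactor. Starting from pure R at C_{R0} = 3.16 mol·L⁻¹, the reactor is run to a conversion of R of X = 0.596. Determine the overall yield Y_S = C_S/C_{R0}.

0.123

C_R = C_{R0}(1−X) = 1.277 mol·L⁻¹.
Along a PFR/batch, dC_T/dC_R = −r_T/(r_S+r_T) = −k₂/(k₂+k₁·C_R).
Integrating from C_{R0} to C_R: C_T = (1.00/0.119)·ln[(1.00+0.119·3.16)/(1.00+0.119·1.28)] = 8.403·ln(1.376/1.152) = 1.494 mol·L⁻¹.
Then C_S = (C_{R0}−C_R) − C_T = 1.883 − 1.494 = 0.3894 mol·L⁻¹.
Y_S = C_S/C_{R0} = 0.3894/3.16 = 0.123.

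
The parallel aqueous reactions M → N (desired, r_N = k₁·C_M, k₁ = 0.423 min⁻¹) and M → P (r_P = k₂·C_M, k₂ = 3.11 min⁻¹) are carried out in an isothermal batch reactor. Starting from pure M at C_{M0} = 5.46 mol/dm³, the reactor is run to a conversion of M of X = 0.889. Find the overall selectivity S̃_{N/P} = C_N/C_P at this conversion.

C_M = C_{M0}(1−X) = 0.6061 mol/dm³.
Both paths are first order in M, so the instantaneous fraction to N is constant: dC_N/d(−C_M) = k₁/(k₁+k₂) = 0.1197.
C_N = 0.1197·(C_{M0}−C_M) = 0.1197×4.854 = 0.581 mol/dm³.
C_P = (C_{M0}−C_M)−C_N = 4.273 mol/dm³; S̃_{N/P} = 0.5812/4.273 = 0.136.

0.136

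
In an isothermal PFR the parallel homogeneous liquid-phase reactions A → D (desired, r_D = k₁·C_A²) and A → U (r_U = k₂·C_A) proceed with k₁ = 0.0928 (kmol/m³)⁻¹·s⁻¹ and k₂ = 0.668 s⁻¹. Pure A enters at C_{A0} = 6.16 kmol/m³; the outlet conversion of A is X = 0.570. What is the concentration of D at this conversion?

C_A = C_{A0}(1−X) = 2.649 kmol/m³.
Along a PFR/batch, dC_U/dC_A = −r_U/(r_D+r_U) = −k₂/(k₂+k₁·C_A).
Integrating from C_{A0} to C_A: C_U = (0.668/0.0928)·ln[(0.668+0.0928·6.16)/(0.668+0.0928·2.65)] = 7.198·ln(1.240/0.9138) = 2.195 kmol/m³.
Then C_D = (C_{A0}−C_A) − C_U = 3.511 − 2.195 = 1.316 kmol/m³.

1.32 kmol/m³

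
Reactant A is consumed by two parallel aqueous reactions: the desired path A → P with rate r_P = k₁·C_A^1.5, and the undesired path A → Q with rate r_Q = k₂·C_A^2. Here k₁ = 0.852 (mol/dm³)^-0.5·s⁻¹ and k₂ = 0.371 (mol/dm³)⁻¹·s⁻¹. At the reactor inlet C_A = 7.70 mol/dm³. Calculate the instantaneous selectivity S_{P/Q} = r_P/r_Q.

0.828

S_{P/Q} = r_P/r_Q = (k₁·C_A^1.5)/(k₂·C_A^2) = (k₁/k₂)·C_A^-0.5.
= (0.852×7.700^1.5) / (0.371×7.700^2) = 18.20/22.00 = 0.828.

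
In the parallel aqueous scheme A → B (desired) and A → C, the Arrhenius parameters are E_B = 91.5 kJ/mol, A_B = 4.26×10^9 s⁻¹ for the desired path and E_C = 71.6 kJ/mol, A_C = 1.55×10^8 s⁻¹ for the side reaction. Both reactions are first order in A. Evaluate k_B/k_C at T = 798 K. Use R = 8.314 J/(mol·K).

With equal orders, S_{B/C} = k_B/k_C = (A_B/A_C)·exp[(E_C−E_B)/(RT)].
(E_C−E_B)/(RT) = (71.6−91.5)×10³/(8.314×798) = -19900/6635 = -2.999.
k_B/k_C = (4.26×10^9/1.55×10^8)·exp(-2.999) = 27.48 × 0.04981 = 1.37.
Since E_B > E_C, raising the temperature improves selectivity toward B.

1.37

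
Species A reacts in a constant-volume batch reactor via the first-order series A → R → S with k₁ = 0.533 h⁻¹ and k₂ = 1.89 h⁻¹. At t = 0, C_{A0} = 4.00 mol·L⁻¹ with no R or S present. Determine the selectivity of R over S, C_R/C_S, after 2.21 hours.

Solving the coupled first-order balances gives C_R(t) = [k₁/(k₂−k₁)]·C_{A0}·(e^(−k₁t) − e^(−k₂t)).
e^(−k₁t) = e^(−0.533×2.21) = e^(−1.178) = 0.3079; e^(−k₂t) = e^(−4.177) = 0.01535.
C_R = 0.533×4.00/(1.89−0.533) × (0.3079−0.01535) = 1.571×0.2926 = 0.4597 mol·L⁻¹.
C_A = C_{A0}e^(−k₁t) = 1.232 mol·L⁻¹, so C_S = C_{A0}−C_A−C_R = 2.309 mol·L⁻¹; C_R/C_S = 0.199.

0.199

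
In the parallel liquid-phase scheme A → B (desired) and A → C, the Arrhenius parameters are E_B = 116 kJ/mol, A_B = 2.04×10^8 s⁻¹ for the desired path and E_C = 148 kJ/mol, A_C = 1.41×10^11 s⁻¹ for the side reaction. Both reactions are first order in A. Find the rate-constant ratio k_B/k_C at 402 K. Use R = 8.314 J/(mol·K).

20.8

k_B/k_C = (A_B/A_C)·exp[−(E_B−E_C)/(RT)] = (A_B/A_C)·exp[(E_C−E_B)/(RT)].
(E_C−E_B)/(RT) = (148−116)×10³/(8.314×402) = 32000/3342 = 9.574.
k_B/k_C = (2.04×10^8/1.41×10^11)·exp(9.574) = 0.001447 × 14392 = 20.8.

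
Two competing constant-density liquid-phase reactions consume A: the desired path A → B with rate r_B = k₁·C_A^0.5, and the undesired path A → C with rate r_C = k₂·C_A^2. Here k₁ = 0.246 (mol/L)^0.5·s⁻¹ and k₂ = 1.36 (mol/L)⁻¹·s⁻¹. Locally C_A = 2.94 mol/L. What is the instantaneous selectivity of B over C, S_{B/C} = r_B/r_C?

S_{B/C} = r_B/r_C = (k₁·C_A^0.5)/(k₂·C_A^2) = (k₁/k₂)·C_A^-1.5.
= (0.246×2.940^0.5) / (1.36×2.940^2) = 0.4218/11.76 = 0.0359.

0.0359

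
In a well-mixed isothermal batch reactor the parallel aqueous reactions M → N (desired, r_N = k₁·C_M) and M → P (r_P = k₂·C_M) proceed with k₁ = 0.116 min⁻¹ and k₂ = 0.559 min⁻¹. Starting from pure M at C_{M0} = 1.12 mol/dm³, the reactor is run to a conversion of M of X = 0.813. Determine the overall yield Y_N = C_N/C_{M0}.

C_M = C_{M0}(1−X) = 0.2094 mol/dm³.
Both paths are first order in M, so the instantaneous fraction to N is constant: dC_N/d(−C_M) = k₁/(k₁+k₂) = 0.1719.
C_N = 0.1719·(C_{M0}−C_M) = 0.1719×0.9106 = 0.156 mol/dm³.
Y_N = C_N/C_{M0} = 0.1565/1.12 = 0.140.

0.140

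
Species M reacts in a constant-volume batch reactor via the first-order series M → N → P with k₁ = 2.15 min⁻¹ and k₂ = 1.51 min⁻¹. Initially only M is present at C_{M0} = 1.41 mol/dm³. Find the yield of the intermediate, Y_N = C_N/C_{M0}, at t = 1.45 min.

0.227

Solving the coupled first-order balances gives C_N(t) = [k₁/(k₂−k₁)]·C_{M0}·(e^(−k₁t) − e^(−k₂t)).
e^(−k₁t) = e^(−2.15×1.45) = e^(−3.117) = 0.04427; e^(−k₂t) = e^(−2.189) = 0.1120.
C_N = 2.15×1.41/(1.51−2.15) × (0.04427−0.1120) = (-4.737)×(-0.06771) = 0.3207 mol/dm³.
Y_N = C_N/C_{M0} = 0.3207/1.41 = 0.227.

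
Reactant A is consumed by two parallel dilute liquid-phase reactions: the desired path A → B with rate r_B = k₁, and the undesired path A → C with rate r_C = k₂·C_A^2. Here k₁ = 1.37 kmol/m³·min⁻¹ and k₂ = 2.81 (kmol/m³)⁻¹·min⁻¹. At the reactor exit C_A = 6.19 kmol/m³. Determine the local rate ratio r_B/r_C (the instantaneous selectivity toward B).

S_{B/C} = r_B/r_C = (k₁)/(k₂·C_A^2) = (k₁/k₂)·C_A^-2.
= (1.37) / (2.81×6.190^2) = 1.370/107.7 = 0.0127.
The undesired path is higher order in A, so low C_A (CSTR or dilute feed) favours B.

0.0127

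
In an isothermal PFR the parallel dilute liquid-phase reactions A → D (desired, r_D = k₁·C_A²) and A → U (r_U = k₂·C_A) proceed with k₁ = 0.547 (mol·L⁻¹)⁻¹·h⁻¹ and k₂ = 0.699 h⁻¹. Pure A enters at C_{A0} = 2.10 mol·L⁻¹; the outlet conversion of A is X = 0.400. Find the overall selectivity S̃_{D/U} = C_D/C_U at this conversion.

C_A = C_{A0}(1−X) = 1.260 mol·L⁻¹.
Along a PFR/batch, dC_U/dC_A = −r_U/(r_D+r_U) = −k₂/(k₂+k₁·C_A).
Integrating from C_{A0} to C_A: C_U = (0.699/0.547)·ln[(0.699+0.547·2.10)/(0.699+0.547·1.26)] = 1.278·ln(1.848/1.388) = 0.3654 mol·L⁻¹.
Then C_D = (C_{A0}−C_A) − C_U = 0.8400 − 0.3654 = 0.4746 mol·L⁻¹.
S̃_{D/U} = C_D/C_U = 0.4746/0.3654 = 1.30.

1.30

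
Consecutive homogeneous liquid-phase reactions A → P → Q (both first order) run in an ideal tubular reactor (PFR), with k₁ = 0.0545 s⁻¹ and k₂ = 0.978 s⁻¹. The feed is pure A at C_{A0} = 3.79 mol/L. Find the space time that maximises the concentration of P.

For first-order series the maximum of C_P occurs at τ_opt = ln(k₂/k₁)/(k₂−k₁).
= ln(0.978/0.0545)/(0.978−0.0545) = ln(17.94)/0.9235 = 2.887/0.9235 = 3.13 s.

3.13 s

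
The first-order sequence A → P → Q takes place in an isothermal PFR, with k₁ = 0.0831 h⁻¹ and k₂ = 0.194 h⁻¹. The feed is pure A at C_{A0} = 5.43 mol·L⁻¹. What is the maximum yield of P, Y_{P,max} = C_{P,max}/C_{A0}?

0.227

Evaluating C_P at τ_opt = ln(k₂/k₁)/(k₂−k₁) gives C_{P,max}/C_{A0} = (k₁/k₂)^[k₂/(k₂−k₁)].
= (0.0831/0.194)^(0.194/(0.194−0.0831)) = (0.4284)^(1.749) = 0.2269.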